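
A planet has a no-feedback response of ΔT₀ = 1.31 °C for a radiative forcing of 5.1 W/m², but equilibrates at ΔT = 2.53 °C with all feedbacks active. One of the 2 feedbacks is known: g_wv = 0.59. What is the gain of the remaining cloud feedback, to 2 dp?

Amplification A = ΔT/ΔT₀ = 2.53/1.31 = 1.931.
Total gain g = 1 − 1/A = 1 − 1/1.931 = 0.4821.
The known gain is 0.59.
g_cld = 0.4821 − 0.59 = -0.11.

-0.11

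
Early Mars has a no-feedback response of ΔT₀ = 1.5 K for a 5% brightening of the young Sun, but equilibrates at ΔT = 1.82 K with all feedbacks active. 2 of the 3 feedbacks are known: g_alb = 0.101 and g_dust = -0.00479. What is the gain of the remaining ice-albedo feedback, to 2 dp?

Amplification A = ΔT/ΔT₀ = 1.82/1.5 = 1.213.
Total gain g = 1 − 1/A = 1 − 1/1.213 = 0.1756.
Known gains sum to 0.101 − 0.00479 = 0.09621.
g_ice = 0.1756 − 0.09621 = 0.08.

0.08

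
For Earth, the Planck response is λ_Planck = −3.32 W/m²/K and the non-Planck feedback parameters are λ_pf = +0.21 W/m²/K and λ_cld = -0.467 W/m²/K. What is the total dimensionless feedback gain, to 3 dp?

-0.077

Convert to gains: g_pf = 0.21/3.32 = 0.06325; g_cld = -0.467/3.32 = -0.1407.
Total gain g = -0.07745.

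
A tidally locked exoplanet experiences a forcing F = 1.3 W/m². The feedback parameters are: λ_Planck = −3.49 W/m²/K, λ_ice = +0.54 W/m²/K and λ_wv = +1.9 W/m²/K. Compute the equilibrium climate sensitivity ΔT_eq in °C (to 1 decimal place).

Net feedback parameter λ = (−3.49) + (+0.54) + (+1.9) = -1.05 W/m²/K.
ΔT = −F/λ = −1.3/(-1.05) = 1.2 °C.

1.2 °C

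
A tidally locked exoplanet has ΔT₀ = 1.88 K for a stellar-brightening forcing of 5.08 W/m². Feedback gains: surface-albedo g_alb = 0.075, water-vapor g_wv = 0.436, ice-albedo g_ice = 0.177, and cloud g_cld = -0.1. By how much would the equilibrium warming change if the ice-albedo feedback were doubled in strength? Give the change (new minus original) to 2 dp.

3.44 K

Original: g = 0.588, ΔT = 1.88/(1−0.588) = 4.5631 K.
With doubled ice-albedo: g' = 0.765, ΔT' = 1.88/(1−0.765) = 8.0000 K.
Change = 8.0000 − 4.5631 = 3.44 K.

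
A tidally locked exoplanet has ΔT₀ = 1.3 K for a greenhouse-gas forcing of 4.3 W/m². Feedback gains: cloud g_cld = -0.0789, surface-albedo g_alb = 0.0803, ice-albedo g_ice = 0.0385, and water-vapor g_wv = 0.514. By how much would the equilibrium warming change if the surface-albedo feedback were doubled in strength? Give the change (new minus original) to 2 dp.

0.64 K

Original: g = 0.5539, ΔT = 1.3/(1−0.5539) = 2.9141 K.
With doubled surface-albedo: g' = 0.6342, ΔT' = 1.3/(1−0.6342) = 3.5539 K.
Change = 3.5539 − 2.9141 = 0.64 K.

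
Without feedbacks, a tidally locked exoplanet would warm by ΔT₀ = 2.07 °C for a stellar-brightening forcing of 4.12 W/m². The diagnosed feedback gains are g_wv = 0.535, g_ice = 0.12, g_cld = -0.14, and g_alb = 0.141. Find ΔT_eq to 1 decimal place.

6.0 °C

Total gain g = 0.535 + 0.12 − 0.14 + 0.141 = 0.656.
Amplification A = 1/(1 − 0.656) = 2.907.
ΔT = 2.07 × 2.907 = 6.0 °C.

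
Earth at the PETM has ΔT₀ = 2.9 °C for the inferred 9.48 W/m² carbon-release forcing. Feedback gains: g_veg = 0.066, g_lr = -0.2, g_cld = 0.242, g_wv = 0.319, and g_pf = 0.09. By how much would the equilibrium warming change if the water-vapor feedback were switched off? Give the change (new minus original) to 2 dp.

-2.39 °C

Original: g = 0.517, ΔT = 2.9/(1−0.517) = 6.0041 °C.
Without water-vapor: g' = 0.198, ΔT' = 2.9/(1−0.198) = 3.6160 °C.
Change = 3.6160 − 6.0041 = -2.39 °C.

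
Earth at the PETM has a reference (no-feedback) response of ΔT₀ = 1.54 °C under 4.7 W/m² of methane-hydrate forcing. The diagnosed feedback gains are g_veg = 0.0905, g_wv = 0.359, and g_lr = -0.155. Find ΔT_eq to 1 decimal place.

2.2 °C

Total gain g = 0.0905 + 0.359 − 0.155 = 0.2945.
Amplification A = 1/(1 − 0.2945) = 1.417.
ΔT = 1.54 × 1.417 = 2.2 °C.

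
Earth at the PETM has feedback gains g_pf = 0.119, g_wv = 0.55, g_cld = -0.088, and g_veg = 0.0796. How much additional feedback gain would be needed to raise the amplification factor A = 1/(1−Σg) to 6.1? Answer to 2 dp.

0.18

Current total gain = 0.6606.
Target gain for A = 6.1: g* = 1 − 1/6.1 = 0.8361.
Additional gain needed = 0.8361 − 0.6606 = 0.18.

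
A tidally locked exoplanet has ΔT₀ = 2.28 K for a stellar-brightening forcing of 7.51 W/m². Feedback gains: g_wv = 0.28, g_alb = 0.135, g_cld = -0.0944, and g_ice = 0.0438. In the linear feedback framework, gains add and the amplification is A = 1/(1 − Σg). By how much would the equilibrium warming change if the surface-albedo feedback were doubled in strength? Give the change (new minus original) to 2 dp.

Original: g = 0.3644, ΔT = 2.28/(1−0.3644) = 3.5872 K.
With doubled surface-albedo: g' = 0.4994, ΔT' = 2.28/(1−0.4994) = 4.5545 K.
Change = 4.5545 − 3.5872 = 0.97 K.

0.97 K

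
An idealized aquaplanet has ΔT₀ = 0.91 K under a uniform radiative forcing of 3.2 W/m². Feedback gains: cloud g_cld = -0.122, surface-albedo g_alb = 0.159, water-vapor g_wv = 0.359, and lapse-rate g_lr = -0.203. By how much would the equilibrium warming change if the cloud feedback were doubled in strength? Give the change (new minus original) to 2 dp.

Original: g = 0.193, ΔT = 0.91/(1−0.193) = 1.1276 K.
With doubled cloud: g' = 0.071, ΔT' = 0.91/(1−0.071) = 0.9795 K.
Change = 0.9795 − 1.1276 = -0.15 K.

-0.15 K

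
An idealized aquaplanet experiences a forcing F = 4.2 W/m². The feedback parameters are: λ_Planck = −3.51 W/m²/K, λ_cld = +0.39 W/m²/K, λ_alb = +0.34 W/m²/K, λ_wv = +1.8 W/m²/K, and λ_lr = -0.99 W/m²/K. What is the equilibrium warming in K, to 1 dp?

Net feedback parameter λ = (−3.51) + (+0.39) + (+0.34) + (+1.8) + (-0.99) = -1.97 W/m²/K.
ΔT = −F/λ = −4.2/(-1.97) = 2.1 K.

2.1 K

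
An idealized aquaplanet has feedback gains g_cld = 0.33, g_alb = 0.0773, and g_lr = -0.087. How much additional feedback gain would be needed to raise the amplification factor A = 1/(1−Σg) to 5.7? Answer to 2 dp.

0.50

Current total gain = 0.3203.
Target gain for A = 5.7: g* = 1 − 1/5.7 = 0.8246.
Additional gain needed = 0.8246 − 0.3203 = 0.50.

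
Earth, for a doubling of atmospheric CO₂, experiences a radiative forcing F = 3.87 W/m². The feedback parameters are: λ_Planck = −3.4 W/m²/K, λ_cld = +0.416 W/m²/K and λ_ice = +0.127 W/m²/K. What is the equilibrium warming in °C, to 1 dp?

Net feedback parameter λ = (−3.4) + (+0.416) + (+0.127) = -2.857 W/m²/K.
ΔT = −F/λ = −3.87/(-2.857) = 1.4 °C.

1.4 °C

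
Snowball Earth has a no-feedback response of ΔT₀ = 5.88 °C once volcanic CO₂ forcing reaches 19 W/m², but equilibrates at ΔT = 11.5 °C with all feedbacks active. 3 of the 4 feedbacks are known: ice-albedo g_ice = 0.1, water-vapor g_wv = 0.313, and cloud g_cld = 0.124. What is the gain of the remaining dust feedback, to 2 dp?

Amplification A = ΔT/ΔT₀ = 11.5/5.88 = 1.956.
Total gain g = 1 − 1/A = 1 − 1/1.956 = 0.4888.
Known gains sum to 0.1 + 0.313 + 0.124 = 0.537.
g_dust = 0.4888 − 0.537 = -0.05.

-0.05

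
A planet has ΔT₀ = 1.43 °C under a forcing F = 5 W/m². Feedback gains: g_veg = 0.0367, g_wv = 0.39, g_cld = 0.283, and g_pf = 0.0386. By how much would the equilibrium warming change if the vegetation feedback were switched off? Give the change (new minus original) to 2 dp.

Original: g = 0.7483, ΔT = 1.43/(1−0.7483) = 5.6814 °C.
Without vegetation: g' = 0.7116, ΔT' = 1.43/(1−0.7116) = 4.9584 °C.
Change = 4.9584 − 5.6814 = -0.72 °C.

-0.72 °C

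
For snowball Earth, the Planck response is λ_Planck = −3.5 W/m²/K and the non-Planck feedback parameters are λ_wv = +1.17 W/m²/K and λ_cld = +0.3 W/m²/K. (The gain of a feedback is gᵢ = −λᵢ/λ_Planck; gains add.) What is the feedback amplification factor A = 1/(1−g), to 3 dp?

1.724

Convert to gains: g_wv = 1.17/3.5 = 0.3343; g_cld = 0.3/3.5 = 0.08571.
Total gain g = 0.42001.
A = 1/(1 − 0.42001) = 1.724.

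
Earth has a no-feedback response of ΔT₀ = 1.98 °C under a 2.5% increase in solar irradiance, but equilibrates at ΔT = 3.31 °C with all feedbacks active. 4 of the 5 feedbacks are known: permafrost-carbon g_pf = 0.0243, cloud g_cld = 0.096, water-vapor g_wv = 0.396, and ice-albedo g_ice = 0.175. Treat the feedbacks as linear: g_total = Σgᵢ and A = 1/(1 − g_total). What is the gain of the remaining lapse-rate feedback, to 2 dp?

Amplification A = ΔT/ΔT₀ = 3.31/1.98 = 1.672.
Total gain g = 1 − 1/A = 1 − 1/1.672 = 0.4019.
Known gains sum to 0.0243 + 0.096 + 0.396 + 0.175 = 0.6913.
g_lr = 0.4019 − 0.6913 = -0.29.

-0.29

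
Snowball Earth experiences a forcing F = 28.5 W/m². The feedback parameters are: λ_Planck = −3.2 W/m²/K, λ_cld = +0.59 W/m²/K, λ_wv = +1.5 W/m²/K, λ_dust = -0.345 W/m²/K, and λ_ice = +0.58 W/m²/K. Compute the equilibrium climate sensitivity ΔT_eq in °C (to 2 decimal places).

Net feedback parameter λ = (−3.2) + (+0.59) + (+1.5) + (-0.345) + (+0.58) = -0.875 W/m²/K.
ΔT = −F/λ = −28.5/(-0.875) = 32.57 °C.

32.57 °C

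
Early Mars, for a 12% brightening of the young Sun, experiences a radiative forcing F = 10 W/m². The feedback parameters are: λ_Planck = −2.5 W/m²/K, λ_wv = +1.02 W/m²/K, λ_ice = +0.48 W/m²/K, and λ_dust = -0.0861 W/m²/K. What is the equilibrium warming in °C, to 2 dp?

Net feedback parameter λ = (−2.5) + (+1.02) + (+0.48) + (-0.0861) = -1.0861 W/m²/K.
ΔT = −F/λ = −10/(-1.0861) = 9.21 °C.

9.21 °C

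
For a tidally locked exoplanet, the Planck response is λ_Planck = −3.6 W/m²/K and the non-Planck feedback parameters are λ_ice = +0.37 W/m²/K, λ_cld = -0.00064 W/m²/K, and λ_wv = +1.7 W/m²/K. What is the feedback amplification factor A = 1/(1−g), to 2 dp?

2.35

Convert to gains: g_ice = 0.37/3.6 = 0.1028; g_cld = -0.00064/3.6 = -0.000178; g_wv = 1.7/3.6 = 0.4722.
Total gain g = 0.574822.
A = 1/(1 − 0.574822) = 2.35.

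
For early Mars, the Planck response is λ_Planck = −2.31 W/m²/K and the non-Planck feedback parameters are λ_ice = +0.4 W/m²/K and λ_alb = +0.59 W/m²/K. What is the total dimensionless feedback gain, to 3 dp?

Convert to gains: g_ice = 0.4/2.31 = 0.1732; g_alb = 0.59/2.31 = 0.2554.
Total gain g = 0.4286.

0.429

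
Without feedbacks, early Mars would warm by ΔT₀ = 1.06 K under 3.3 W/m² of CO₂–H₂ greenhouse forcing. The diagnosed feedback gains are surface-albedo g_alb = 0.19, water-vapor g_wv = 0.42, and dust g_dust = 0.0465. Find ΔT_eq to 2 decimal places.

Total gain g = 0.19 + 0.42 + 0.0465 = 0.6565.
Amplification A = 1/(1 − 0.6565) = 2.911.
ΔT = 1.06 × 2.911 = 3.09 K.

3.09 K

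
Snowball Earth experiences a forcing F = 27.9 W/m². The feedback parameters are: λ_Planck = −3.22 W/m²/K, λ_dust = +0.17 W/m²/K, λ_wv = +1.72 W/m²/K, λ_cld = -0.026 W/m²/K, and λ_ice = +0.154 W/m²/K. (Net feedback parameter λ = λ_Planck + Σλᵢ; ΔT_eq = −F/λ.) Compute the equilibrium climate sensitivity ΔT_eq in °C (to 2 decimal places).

23.21 °C

Net feedback parameter λ = (−3.22) + (+0.17) + (+1.72) + (-0.026) + (+0.154) = -1.202 W/m²/K.
ΔT = −F/λ = −27.9/(-1.202) = 23.21 °C.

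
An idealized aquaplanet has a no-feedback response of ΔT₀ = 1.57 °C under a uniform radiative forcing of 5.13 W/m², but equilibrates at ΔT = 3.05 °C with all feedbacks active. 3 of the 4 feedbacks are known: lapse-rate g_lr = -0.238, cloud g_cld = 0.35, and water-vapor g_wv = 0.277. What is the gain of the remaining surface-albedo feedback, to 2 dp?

0.10

Amplification A = ΔT/ΔT₀ = 3.05/1.57 = 1.943.
Total gain g = 1 − 1/A = 1 − 1/1.943 = 0.4853.
Known gains sum to -0.238 + 0.35 + 0.277 = 0.389.
g_alb = 0.4853 − 0.389 = 0.10.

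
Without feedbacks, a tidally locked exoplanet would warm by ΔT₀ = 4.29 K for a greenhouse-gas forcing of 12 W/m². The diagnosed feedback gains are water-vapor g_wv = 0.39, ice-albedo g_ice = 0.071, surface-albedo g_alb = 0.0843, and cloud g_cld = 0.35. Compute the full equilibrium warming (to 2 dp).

40.97 K

Total gain g = 0.39 + 0.071 + 0.0843 + 0.35 = 0.8953.
Amplification A = 1/(1 − 0.8953) = 9.551.
ΔT = 4.29 × 9.551 = 40.97 K.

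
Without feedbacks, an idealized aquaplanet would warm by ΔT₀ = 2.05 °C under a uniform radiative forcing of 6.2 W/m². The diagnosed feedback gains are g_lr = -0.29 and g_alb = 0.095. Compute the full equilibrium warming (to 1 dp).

1.7 °C

Total gain g = -0.29 + 0.095 = -0.195.
Amplification A = 1/(1 + 0.195) = 0.8368.
ΔT = 2.05 × 0.8368 = 1.7 °C.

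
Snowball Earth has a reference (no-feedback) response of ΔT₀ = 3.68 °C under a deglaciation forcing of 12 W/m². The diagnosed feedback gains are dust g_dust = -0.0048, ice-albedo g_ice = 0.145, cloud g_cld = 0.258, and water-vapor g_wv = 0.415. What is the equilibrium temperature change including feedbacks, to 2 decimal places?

19.70 °C

Total gain g = -0.0048 + 0.145 + 0.258 + 0.415 = 0.8132.
Amplification A = 1/(1 − 0.8132) = 5.353.
ΔT = 3.68 × 5.353 = 19.70 °C.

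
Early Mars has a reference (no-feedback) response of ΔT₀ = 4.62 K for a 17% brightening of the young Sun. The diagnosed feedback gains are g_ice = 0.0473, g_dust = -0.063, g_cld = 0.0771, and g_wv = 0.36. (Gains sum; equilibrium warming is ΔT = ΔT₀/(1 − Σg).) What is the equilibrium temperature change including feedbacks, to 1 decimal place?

8.0 K

Total gain g = 0.0473 − 0.063 + 0.0771 + 0.36 = 0.4214.
Amplification A = 1/(1 − 0.4214) = 1.728.
ΔT = 4.62 × 1.728 = 8.0 K.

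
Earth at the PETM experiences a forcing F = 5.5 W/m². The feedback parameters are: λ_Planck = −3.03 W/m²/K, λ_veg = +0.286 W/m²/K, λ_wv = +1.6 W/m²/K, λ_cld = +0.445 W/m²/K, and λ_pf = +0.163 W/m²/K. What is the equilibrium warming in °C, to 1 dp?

Net feedback parameter λ = (−3.03) + (+0.286) + (+1.6) + (+0.445) + (+0.163) = -0.536 W/m²/K.
ΔT = −F/λ = −5.5/(-0.536) = 10.3 °C.

10.3 °C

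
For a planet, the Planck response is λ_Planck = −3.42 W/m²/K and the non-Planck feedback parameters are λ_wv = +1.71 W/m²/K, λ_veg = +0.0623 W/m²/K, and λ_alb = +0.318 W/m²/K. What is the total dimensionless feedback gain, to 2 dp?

Convert to gains: g_wv = 1.71/3.42 = 0.5; g_veg = 0.0623/3.42 = 0.01822; g_alb = 0.318/3.42 = 0.09298.
Total gain g = 0.6112.

0.61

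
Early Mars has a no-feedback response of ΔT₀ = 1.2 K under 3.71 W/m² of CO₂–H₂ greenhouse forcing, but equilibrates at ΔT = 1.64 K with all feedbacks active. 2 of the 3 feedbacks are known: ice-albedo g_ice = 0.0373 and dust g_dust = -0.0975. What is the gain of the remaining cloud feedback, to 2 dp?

Amplification A = ΔT/ΔT₀ = 1.64/1.2 = 1.367.
Total gain g = 1 − 1/A = 1 − 1/1.367 = 0.2685.
Known gains sum to 0.0373 − 0.0975 = -0.0602.
g_cld = 0.2685 + 0.0602 = 0.33.

0.33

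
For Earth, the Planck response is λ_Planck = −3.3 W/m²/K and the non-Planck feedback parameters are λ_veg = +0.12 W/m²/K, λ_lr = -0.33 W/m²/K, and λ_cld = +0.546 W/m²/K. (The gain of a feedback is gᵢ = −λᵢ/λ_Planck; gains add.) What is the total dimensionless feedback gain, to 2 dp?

0.10

Convert to gains: g_veg = 0.12/3.3 = 0.03636; g_lr = -0.33/3.3 = -0.1; g_cld = 0.546/3.3 = 0.1655.
Total gain g = 0.10186.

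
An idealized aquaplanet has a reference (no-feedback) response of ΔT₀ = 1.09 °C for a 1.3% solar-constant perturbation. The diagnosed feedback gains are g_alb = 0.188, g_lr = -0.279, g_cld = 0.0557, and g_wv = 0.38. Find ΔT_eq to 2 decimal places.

Total gain g = 0.188 − 0.279 + 0.0557 + 0.38 = 0.3447.
Amplification A = 1/(1 − 0.3447) = 1.526.
ΔT = 1.09 × 1.526 = 1.66 °C.

1.66 °C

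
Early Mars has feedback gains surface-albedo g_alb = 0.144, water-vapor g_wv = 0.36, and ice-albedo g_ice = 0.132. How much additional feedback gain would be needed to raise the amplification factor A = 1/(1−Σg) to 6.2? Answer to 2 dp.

0.20

Current total gain = 0.636.
Target gain for A = 6.2: g* = 1 − 1/6.2 = 0.8387.
Additional gain needed = 0.8387 − 0.636 = 0.20.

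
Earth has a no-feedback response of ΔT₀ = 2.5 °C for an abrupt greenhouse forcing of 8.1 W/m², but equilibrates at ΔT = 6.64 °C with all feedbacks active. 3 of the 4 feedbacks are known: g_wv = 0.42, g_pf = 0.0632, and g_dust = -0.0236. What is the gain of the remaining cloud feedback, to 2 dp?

0.16

Amplification A = ΔT/ΔT₀ = 6.64/2.5 = 2.656.
Total gain g = 1 − 1/A = 1 − 1/2.656 = 0.6235.
Known gains sum to 0.42 + 0.0632 − 0.0236 = 0.4596.
g_cld = 0.6235 − 0.4596 = 0.16.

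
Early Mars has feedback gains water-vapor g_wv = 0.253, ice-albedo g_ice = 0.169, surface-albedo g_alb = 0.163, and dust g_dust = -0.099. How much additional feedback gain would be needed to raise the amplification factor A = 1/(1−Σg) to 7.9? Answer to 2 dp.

0.39

Current total gain = 0.486.
Target gain for A = 7.9: g* = 1 − 1/7.9 = 0.8734.
Additional gain needed = 0.8734 − 0.486 = 0.39.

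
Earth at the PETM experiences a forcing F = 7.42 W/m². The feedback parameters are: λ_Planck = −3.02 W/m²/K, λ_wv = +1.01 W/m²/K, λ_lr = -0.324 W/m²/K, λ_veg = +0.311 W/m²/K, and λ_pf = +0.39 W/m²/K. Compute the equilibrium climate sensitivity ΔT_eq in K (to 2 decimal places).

Net feedback parameter λ = (−3.02) + (+1.01) + (-0.324) + (+0.311) + (+0.39) = -1.633 W/m²/K.
ΔT = −F/λ = −7.42/(-1.633) = 4.54 K.

4.54 K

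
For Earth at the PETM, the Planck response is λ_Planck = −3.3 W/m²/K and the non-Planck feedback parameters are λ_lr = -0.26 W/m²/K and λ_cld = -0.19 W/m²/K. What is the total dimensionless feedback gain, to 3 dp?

-0.136

Convert to gains: g_lr = -0.26/3.3 = -0.07879; g_cld = -0.19/3.3 = -0.05758.
Total gain g = -0.13637.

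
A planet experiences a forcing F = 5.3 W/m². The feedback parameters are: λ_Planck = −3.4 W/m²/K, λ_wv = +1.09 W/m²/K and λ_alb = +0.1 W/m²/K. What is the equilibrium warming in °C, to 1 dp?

2.4 °C

Net feedback parameter λ = (−3.4) + (+1.09) + (+0.1) = -2.21 W/m²/K.
ΔT = −F/λ = −5.3/(-2.21) = 2.4 °C.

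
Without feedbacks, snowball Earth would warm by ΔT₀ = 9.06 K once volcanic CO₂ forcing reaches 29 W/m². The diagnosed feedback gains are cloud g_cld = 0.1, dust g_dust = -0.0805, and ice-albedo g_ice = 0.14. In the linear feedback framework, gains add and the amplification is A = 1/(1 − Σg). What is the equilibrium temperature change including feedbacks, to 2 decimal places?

10.78 K

Total gain g = 0.1 − 0.0805 + 0.14 = 0.1595.
Amplification A = 1/(1 − 0.1595) = 1.19.
ΔT = 9.06 × 1.19 = 10.78 K.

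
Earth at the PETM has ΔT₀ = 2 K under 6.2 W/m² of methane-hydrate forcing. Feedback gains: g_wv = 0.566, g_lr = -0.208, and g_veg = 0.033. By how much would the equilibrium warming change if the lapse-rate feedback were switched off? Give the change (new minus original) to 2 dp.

Original: g = 0.391, ΔT = 2/(1−0.391) = 3.2841 K.
Without lapse-rate: g' = 0.599, ΔT' = 2/(1−0.599) = 4.9875 K.
Change = 4.9875 − 3.2841 = 1.70 K.

1.70 K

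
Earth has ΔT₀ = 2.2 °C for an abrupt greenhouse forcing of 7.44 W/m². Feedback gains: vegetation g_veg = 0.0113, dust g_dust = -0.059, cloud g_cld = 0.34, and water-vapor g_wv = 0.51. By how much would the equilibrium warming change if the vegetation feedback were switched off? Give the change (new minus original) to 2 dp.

-0.60 °C

Original: g = 0.8023, ΔT = 2.2/(1−0.8023) = 11.1280 °C.
Without vegetation: g' = 0.791, ΔT' = 2.2/(1−0.791) = 10.5263 °C.
Change = 10.5263 − 11.1280 = -0.60 °C.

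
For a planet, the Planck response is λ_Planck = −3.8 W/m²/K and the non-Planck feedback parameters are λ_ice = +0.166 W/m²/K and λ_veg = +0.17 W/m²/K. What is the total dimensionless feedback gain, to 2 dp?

0.09

Convert to gains: g_ice = 0.166/3.8 = 0.04368; g_veg = 0.17/3.8 = 0.04474.
Total gain g = 0.08842.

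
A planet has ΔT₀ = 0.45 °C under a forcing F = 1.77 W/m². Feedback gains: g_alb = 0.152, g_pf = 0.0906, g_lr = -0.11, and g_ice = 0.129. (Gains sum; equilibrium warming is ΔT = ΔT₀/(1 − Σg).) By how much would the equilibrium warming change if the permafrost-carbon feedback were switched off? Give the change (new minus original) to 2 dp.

-0.07 °C

Original: g = 0.2616, ΔT = 0.45/(1−0.2616) = 0.6094 °C.
Without permafrost-carbon: g' = 0.171, ΔT' = 0.45/(1−0.171) = 0.5428 °C.
Change = 0.5428 − 0.6094 = -0.07 °C.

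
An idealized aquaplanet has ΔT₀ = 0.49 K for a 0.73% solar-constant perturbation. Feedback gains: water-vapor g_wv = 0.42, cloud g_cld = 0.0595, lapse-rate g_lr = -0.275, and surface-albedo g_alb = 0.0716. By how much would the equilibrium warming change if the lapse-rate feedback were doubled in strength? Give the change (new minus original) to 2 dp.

-0.19 K

Original: g = 0.2761, ΔT = 0.49/(1−0.2761) = 0.6769 K.
With doubled lapse-rate: g' = 0.0011, ΔT' = 0.49/(1−0.0011) = 0.4905 K.
Change = 0.4905 − 0.6769 = -0.19 K.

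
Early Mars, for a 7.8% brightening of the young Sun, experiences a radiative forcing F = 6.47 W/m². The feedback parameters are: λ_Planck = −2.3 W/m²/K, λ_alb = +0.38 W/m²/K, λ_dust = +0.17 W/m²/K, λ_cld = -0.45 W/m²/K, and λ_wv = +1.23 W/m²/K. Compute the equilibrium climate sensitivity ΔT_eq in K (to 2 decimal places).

6.67 K

Net feedback parameter λ = (−2.3) + (+0.38) + (+0.17) + (-0.45) + (+1.23) = -0.97 W/m²/K.
ΔT = −F/λ = −6.47/(-0.97) = 6.67 K.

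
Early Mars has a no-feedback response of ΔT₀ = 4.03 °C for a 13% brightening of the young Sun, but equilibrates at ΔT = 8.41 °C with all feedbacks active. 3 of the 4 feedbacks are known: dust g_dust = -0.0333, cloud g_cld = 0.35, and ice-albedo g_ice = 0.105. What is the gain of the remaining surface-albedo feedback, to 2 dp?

0.10

Amplification A = ΔT/ΔT₀ = 8.41/4.03 = 2.087.
Total gain g = 1 − 1/A = 1 − 1/2.087 = 0.5208.
Known gains sum to -0.0333 + 0.35 + 0.105 = 0.4217.
g_alb = 0.5208 − 0.4217 = 0.10.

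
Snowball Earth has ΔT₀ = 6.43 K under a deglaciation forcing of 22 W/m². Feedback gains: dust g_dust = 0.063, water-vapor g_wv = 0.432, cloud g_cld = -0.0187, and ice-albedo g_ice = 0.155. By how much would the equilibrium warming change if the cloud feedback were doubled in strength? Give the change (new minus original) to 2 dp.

-0.84 K

Original: g = 0.6313, ΔT = 6.43/(1−0.6313) = 17.4397 K.
With doubled cloud: g' = 0.6126, ΔT' = 6.43/(1−0.6126) = 16.5978 K.
Change = 16.5978 − 17.4397 = -0.84 K.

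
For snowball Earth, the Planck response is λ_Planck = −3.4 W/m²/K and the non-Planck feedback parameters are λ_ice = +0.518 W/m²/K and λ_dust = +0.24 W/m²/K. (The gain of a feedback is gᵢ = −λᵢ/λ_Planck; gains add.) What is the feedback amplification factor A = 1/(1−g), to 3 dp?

1.287

Convert to gains: g_ice = 0.518/3.4 = 0.1524; g_dust = 0.24/3.4 = 0.07059.
Total gain g = 0.22299.
A = 1/(1 − 0.22299) = 1.287.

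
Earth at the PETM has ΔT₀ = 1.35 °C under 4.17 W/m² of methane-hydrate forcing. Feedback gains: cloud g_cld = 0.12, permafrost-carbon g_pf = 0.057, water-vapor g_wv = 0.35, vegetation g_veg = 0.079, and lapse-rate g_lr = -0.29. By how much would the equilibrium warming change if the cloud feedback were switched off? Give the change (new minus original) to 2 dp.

Original: g = 0.316, ΔT = 1.35/(1−0.316) = 1.9737 °C.
Without cloud: g' = 0.196, ΔT' = 1.35/(1−0.196) = 1.6791 °C.
Change = 1.6791 − 1.9737 = -0.29 °C.

-0.29 °C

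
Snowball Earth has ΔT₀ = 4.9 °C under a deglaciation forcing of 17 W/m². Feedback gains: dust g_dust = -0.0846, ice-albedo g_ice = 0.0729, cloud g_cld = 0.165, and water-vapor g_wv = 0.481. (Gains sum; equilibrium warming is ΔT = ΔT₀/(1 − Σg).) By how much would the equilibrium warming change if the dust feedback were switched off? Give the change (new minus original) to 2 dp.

4.03 °C

Original: g = 0.6343, ΔT = 4.9/(1−0.6343) = 13.3990 °C.
Without dust: g' = 0.7189, ΔT' = 4.9/(1−0.7189) = 17.4315 °C.
Change = 17.4315 − 13.3990 = 4.03 °C.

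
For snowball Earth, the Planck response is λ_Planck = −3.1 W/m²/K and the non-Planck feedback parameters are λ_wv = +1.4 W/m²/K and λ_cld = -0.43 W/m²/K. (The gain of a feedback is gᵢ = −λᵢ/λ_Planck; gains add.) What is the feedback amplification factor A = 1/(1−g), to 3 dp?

1.455

Convert to gains: g_wv = 1.4/3.1 = 0.4516; g_cld = -0.43/3.1 = -0.1387.
Total gain g = 0.3129.
A = 1/(1 − 0.3129) = 1.455.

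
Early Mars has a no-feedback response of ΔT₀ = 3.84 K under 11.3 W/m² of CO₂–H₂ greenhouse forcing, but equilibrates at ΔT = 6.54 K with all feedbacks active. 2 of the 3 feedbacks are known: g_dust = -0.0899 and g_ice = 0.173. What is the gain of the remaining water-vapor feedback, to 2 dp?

Amplification A = ΔT/ΔT₀ = 6.54/3.84 = 1.703.
Total gain g = 1 − 1/A = 1 − 1/1.703 = 0.4128.
Known gains sum to -0.0899 + 0.173 = 0.0831.
g_wv = 0.4128 − 0.0831 = 0.33.

0.33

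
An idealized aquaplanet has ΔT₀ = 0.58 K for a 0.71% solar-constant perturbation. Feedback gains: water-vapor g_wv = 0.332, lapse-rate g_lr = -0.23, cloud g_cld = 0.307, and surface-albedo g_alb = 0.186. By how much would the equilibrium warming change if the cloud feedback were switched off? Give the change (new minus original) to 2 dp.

-0.62 K

Original: g = 0.595, ΔT = 0.58/(1−0.595) = 1.4321 K.
Without cloud: g' = 0.288, ΔT' = 0.58/(1−0.288) = 0.8146 K.
Change = 0.8146 − 1.4321 = -0.62 K.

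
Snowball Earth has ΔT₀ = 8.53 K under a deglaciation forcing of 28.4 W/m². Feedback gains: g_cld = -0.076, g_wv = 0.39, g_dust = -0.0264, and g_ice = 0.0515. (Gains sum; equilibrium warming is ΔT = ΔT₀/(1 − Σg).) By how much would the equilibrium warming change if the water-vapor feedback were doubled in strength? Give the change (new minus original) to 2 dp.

Original: g = 0.3391, ΔT = 8.53/(1−0.3391) = 12.9066 K.
With doubled water-vapor: g' = 0.7291, ΔT' = 8.53/(1−0.7291) = 31.4876 K.
Change = 31.4876 − 12.9066 = 18.58 K.

18.58 K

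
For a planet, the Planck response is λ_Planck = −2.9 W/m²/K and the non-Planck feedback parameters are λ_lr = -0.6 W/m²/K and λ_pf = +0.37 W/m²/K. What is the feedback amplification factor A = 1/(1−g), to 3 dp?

0.927

Convert to gains: g_lr = -0.6/2.9 = -0.2069; g_pf = 0.37/2.9 = 0.1276.
Total gain g = -0.0793.
A = 1/(1 + 0.0793) = 0.927.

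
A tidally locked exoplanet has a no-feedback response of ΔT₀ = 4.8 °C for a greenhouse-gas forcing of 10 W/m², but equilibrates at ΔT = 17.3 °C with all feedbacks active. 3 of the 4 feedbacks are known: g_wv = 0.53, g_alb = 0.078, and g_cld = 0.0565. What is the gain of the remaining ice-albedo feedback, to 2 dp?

0.06

Amplification A = ΔT/ΔT₀ = 17.3/4.8 = 3.604.
Total gain g = 1 − 1/A = 1 − 1/3.604 = 0.7225.
Known gains sum to 0.53 + 0.078 + 0.0565 = 0.6645.
g_ice = 0.7225 − 0.6645 = 0.06.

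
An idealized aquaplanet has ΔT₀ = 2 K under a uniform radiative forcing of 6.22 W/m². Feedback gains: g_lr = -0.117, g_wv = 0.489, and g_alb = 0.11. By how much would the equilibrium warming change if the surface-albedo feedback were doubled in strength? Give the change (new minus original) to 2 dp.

1.04 K

Original: g = 0.482, ΔT = 2/(1−0.482) = 3.8610 K.
With doubled surface-albedo: g' = 0.592, ΔT' = 2/(1−0.592) = 4.9020 K.
Change = 4.9020 − 3.8610 = 1.04 K.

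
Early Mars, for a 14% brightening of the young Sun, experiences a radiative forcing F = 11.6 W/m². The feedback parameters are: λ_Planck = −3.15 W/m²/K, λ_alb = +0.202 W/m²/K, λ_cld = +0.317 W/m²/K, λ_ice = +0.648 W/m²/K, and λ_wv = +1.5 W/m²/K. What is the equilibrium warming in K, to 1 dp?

Net feedback parameter λ = (−3.15) + (+0.202) + (+0.317) + (+0.648) + (+1.5) = -0.483 W/m²/K.
ΔT = −F/λ = −11.6/(-0.483) = 24.0 K.

24.0 K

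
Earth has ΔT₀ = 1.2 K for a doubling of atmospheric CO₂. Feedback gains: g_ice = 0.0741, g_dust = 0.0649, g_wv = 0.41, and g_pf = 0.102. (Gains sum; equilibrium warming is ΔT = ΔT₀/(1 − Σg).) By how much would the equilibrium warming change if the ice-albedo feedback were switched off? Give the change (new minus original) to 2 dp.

Original: g = 0.651, ΔT = 1.2/(1−0.651) = 3.4384 K.
Without ice-albedo: g' = 0.5769, ΔT' = 1.2/(1−0.5769) = 2.8362 K.
Change = 2.8362 − 3.4384 = -0.60 K.

-0.60 K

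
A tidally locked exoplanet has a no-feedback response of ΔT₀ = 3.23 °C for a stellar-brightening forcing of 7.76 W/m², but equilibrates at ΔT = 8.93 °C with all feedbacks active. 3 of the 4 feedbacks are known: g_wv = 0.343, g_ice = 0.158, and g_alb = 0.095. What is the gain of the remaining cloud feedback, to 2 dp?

0.04

Amplification A = ΔT/ΔT₀ = 8.93/3.23 = 2.765.
Total gain g = 1 − 1/A = 1 − 1/2.765 = 0.6383.
Known gains sum to 0.343 + 0.158 + 0.095 = 0.596.
g_cld = 0.6383 − 0.596 = 0.04.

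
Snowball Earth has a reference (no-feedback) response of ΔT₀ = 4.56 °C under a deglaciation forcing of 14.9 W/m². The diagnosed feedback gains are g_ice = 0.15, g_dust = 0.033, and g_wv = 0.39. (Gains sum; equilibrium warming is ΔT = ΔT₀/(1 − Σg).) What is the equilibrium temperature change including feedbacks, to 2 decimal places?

Total gain g = 0.15 + 0.033 + 0.39 = 0.573.
Amplification A = 1/(1 − 0.573) = 2.342.
ΔT = 4.56 × 2.342 = 10.68 °C.

10.68 °C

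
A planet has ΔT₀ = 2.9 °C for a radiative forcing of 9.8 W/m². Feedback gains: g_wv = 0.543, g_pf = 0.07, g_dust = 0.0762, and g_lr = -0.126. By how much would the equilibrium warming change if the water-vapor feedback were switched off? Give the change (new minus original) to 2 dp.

-3.68 °C

Original: g = 0.5632, ΔT = 2.9/(1−0.5632) = 6.6392 °C.
Without water-vapor: g' = 0.0202, ΔT' = 2.9/(1−0.0202) = 2.9598 °C.
Change = 2.9598 − 6.6392 = -3.68 °C.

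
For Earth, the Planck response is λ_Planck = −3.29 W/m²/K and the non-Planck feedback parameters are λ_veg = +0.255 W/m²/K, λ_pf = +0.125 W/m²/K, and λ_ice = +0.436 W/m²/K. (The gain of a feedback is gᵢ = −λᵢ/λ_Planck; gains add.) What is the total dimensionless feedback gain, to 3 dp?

Convert to gains: g_veg = 0.255/3.29 = 0.07751; g_pf = 0.125/3.29 = 0.03799; g_ice = 0.436/3.29 = 0.1325.
Total gain g = 0.248.

0.248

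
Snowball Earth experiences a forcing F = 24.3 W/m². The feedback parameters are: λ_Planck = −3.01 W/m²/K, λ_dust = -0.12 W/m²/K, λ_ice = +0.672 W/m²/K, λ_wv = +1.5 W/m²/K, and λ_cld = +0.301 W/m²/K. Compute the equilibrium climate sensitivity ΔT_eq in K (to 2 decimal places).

36.99 K

Net feedback parameter λ = (−3.01) + (-0.12) + (+0.672) + (+1.5) + (+0.301) = -0.657 W/m²/K.
ΔT = −F/λ = −24.3/(-0.657) = 36.99 K.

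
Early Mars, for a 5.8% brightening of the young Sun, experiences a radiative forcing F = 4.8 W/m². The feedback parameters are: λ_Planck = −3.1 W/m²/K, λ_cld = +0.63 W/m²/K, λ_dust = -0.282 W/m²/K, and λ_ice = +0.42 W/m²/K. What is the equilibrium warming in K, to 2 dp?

Net feedback parameter λ = (−3.1) + (+0.63) + (-0.282) + (+0.42) = -2.332 W/m²/K.
ΔT = −F/λ = −4.8/(-2.332) = 2.06 K.

2.06 K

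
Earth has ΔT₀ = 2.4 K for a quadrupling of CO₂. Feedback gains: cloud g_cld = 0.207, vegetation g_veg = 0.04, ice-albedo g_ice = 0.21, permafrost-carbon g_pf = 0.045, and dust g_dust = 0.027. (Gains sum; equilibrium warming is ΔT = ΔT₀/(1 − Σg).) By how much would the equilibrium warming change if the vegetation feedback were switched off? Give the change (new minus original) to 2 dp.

Original: g = 0.529, ΔT = 2.4/(1−0.529) = 5.0955 K.
Without vegetation: g' = 0.489, ΔT' = 2.4/(1−0.489) = 4.6967 K.
Change = 4.6967 − 5.0955 = -0.40 K.

-0.40 K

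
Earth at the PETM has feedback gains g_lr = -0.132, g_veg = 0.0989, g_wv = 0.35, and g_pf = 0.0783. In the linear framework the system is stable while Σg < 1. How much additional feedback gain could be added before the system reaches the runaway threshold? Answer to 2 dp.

0.60

Current total gain = -0.132 + 0.0989 + 0.35 + 0.0783 = 0.3952.
Margin to runaway = 1 − 0.3952 = 0.60.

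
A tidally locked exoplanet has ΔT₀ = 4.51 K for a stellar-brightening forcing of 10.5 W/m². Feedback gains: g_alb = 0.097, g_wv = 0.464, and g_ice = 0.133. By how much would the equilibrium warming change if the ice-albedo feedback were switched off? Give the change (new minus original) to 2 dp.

-4.47 K

Original: g = 0.694, ΔT = 4.51/(1−0.694) = 14.7386 K.
Without ice-albedo: g' = 0.561, ΔT' = 4.51/(1−0.561) = 10.2733 K.
Change = 10.2733 − 14.7386 = -4.47 K.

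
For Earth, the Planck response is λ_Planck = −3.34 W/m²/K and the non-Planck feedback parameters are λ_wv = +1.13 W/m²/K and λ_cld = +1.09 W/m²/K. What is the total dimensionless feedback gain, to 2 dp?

0.66

Convert to gains: g_wv = 1.13/3.34 = 0.3383; g_cld = 1.09/3.34 = 0.3263.
Total gain g = 0.6646.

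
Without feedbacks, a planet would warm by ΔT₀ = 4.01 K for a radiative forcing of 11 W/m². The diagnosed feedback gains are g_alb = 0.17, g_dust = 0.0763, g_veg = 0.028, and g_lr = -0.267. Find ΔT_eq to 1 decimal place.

Total gain g = 0.17 + 0.0763 + 0.028 − 0.267 = 0.0073.
Amplification A = 1/(1 − 0.0073) = 1.007.
ΔT = 4.01 × 1.007 = 4.0 K.

4.0 K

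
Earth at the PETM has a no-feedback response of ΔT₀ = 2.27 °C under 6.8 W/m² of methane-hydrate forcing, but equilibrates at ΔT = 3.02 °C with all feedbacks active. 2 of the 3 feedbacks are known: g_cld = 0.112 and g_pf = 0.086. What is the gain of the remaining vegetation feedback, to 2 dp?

0.05

Amplification A = ΔT/ΔT₀ = 3.02/2.27 = 1.33.
Total gain g = 1 − 1/A = 1 − 1/1.33 = 0.2481.
Known gains sum to 0.112 + 0.086 = 0.198.
g_veg = 0.2481 − 0.198 = 0.05.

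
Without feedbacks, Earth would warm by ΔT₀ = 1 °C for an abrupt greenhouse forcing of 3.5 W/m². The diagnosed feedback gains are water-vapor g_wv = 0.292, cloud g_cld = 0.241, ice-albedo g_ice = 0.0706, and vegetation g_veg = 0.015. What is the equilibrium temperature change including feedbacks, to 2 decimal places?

2.62 °C

Total gain g = 0.292 + 0.241 + 0.0706 + 0.015 = 0.6186.
Amplification A = 1/(1 − 0.6186) = 2.622.
ΔT = 1 × 2.622 = 2.62 °C.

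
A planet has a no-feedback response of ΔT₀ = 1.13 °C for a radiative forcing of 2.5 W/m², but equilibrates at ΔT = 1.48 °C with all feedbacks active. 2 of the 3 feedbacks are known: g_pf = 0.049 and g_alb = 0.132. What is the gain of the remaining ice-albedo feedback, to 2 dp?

Amplification A = ΔT/ΔT₀ = 1.48/1.13 = 1.31.
Total gain g = 1 − 1/A = 1 − 1/1.31 = 0.2366.
Known gains sum to 0.049 + 0.132 = 0.181.
g_ice = 0.2366 − 0.181 = 0.06.

0.06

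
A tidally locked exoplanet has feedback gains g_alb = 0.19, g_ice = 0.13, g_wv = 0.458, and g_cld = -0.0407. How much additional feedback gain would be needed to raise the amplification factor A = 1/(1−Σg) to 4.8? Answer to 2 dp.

Current total gain = 0.7373.
Target gain for A = 4.8: g* = 1 − 1/4.8 = 0.7917.
Additional gain needed = 0.7917 − 0.7373 = 0.05.

0.05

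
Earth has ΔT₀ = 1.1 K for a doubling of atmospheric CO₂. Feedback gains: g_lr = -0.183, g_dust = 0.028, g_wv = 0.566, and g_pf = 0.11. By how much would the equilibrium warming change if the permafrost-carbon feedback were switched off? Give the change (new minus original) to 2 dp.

-0.43 K

Original: g = 0.521, ΔT = 1.1/(1−0.521) = 2.2965 K.
Without permafrost-carbon: g' = 0.411, ΔT' = 1.1/(1−0.411) = 1.8676 K.
Change = 1.8676 − 2.2965 = -0.43 K.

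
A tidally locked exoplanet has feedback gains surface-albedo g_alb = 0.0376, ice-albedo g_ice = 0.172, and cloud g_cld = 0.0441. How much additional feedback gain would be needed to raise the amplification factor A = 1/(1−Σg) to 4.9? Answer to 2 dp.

Current total gain = 0.2537.
Target gain for A = 4.9: g* = 1 − 1/4.9 = 0.7959.
Additional gain needed = 0.7959 − 0.2537 = 0.54.

0.54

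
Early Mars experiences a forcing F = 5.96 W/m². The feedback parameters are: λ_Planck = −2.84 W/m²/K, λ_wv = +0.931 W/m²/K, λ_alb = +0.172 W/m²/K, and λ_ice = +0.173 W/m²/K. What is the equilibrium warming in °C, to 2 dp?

3.81 °C

Net feedback parameter λ = (−2.84) + (+0.931) + (+0.172) + (+0.173) = -1.564 W/m²/K.
ΔT = −F/λ = −5.96/(-1.564) = 3.81 °C.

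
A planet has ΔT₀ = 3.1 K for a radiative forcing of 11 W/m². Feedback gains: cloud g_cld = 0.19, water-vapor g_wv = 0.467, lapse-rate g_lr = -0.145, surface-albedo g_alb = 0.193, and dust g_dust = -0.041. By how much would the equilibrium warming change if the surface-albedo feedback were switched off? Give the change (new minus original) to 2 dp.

-3.37 K

Original: g = 0.664, ΔT = 3.1/(1−0.664) = 9.2262 K.
Without surface-albedo: g' = 0.471, ΔT' = 3.1/(1−0.471) = 5.8601 K.
Change = 5.8601 − 9.2262 = -3.37 K.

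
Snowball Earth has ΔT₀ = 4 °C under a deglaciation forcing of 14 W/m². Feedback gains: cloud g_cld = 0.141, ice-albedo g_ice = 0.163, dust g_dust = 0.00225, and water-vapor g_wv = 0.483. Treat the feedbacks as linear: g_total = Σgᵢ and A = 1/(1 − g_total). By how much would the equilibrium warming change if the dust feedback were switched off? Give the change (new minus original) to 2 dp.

Original: g = 0.78925, ΔT = 4/(1−0.78925) = 18.9798 °C.
Without dust: g' = 0.787, ΔT' = 4/(1−0.787) = 18.7793 °C.
Change = 18.7793 − 18.9798 = -0.20 °C.

-0.20 °C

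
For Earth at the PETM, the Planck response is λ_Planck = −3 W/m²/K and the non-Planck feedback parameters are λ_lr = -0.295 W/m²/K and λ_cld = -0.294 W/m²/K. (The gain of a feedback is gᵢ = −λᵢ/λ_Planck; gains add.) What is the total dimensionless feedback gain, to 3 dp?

Convert to gains: g_lr = -0.295/3 = -0.09833; g_cld = -0.294/3 = -0.098.
Total gain g = -0.19633.

-0.196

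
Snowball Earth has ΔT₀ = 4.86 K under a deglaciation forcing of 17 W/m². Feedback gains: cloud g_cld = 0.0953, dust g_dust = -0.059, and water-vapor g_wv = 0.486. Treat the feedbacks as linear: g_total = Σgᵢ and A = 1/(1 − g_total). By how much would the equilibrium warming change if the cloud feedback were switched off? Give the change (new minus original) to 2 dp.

-1.69 K

Original: g = 0.5223, ΔT = 4.86/(1−0.5223) = 10.1737 K.
Without cloud: g' = 0.427, ΔT' = 4.86/(1−0.427) = 8.4817 K.
Change = 8.4817 − 10.1737 = -1.69 K.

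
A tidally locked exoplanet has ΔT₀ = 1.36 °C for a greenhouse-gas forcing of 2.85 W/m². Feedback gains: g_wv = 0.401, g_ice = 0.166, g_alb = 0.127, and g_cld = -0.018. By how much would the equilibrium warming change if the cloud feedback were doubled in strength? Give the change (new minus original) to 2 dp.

Original: g = 0.676, ΔT = 1.36/(1−0.676) = 4.1975 °C.
With doubled cloud: g' = 0.658, ΔT' = 1.36/(1−0.658) = 3.9766 °C.
Change = 3.9766 − 4.1975 = -0.22 °C.

-0.22 °C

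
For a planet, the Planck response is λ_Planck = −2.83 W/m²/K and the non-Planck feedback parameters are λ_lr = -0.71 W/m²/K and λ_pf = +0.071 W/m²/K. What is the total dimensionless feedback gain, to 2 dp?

Convert to gains: g_lr = -0.71/2.83 = -0.2509; g_pf = 0.071/2.83 = 0.02509.
Total gain g = -0.22581.

-0.23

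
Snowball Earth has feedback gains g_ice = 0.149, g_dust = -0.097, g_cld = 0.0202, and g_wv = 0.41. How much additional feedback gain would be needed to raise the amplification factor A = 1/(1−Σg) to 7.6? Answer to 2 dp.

0.39

Current total gain = 0.4822.
Target gain for A = 7.6: g* = 1 − 1/7.6 = 0.8684.
Additional gain needed = 0.8684 − 0.4822 = 0.39.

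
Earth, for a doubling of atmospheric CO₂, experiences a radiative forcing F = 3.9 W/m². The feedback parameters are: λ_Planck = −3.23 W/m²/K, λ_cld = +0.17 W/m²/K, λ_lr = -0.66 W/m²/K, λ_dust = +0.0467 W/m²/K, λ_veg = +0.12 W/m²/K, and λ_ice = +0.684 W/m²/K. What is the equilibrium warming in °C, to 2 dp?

Net feedback parameter λ = (−3.23) + (+0.17) + (-0.66) + (+0.0467) + (+0.12) + (+0.684) = -2.8693 W/m²/K.
ΔT = −F/λ = −3.9/(-2.8693) = 1.36 °C.

1.36 °C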